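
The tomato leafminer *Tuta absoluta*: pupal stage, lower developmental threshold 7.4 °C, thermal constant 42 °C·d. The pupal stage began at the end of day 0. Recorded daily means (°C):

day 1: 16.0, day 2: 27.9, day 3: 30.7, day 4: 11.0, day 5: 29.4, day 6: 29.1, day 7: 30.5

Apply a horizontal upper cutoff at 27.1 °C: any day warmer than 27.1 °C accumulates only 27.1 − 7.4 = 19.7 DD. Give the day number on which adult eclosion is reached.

day 3

Daily DD above 7.4 °C (capped at 19.7): 8.6, 19.7, 19.7, 3.6, 19.7, 19.7, 19.7.
Cumulative: 8.6, 28.3, 48.0, 51.6, 71.3, 91.0, 110.7.
The total first reaches 42 DD on day 3.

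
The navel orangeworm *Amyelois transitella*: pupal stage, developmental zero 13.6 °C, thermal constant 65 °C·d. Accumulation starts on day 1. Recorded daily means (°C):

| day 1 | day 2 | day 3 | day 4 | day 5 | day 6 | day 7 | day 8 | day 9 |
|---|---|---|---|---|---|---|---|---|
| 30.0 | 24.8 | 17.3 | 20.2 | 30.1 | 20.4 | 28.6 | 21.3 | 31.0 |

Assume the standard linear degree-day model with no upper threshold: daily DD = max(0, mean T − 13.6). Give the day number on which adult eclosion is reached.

day 7

Daily DD above 13.6 °C: 16.4, 11.2, 3.7, 6.6, 16.5, 6.8, 15.0, 7.7, 17.4.
Cumulative: 16.4, 27.6, 31.3, 37.9, 54.4, 61.2, 76.2, 83.9, 101.3.
The total first reaches 65 DD on day 7.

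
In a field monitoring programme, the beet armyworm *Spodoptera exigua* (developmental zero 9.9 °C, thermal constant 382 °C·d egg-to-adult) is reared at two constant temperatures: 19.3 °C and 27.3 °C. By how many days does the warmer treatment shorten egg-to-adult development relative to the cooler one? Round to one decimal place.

At 19.3 °C: 382 / (19.3 − 9.9) = 382 / 9.4 = 40.638 d.
At 27.3 °C: 382 / (27.3 − 9.9) = 382 / 17.4 = 21.954 d.
Difference = |40.638 − 21.954| = 18.684 ≈ 18.7 days.

18.7 days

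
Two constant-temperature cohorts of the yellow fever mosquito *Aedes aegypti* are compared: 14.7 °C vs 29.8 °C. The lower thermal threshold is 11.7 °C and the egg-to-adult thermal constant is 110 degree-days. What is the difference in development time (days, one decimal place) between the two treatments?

At 14.7 °C: 110 / (14.7 − 11.7) = 110 / 3.0 = 36.667 d.
At 29.8 °C: 110 / (29.8 − 11.7) = 110 / 18.1 = 6.077 d.
Difference = |36.667 − 6.077| = 30.589 ≈ 30.6 days.

30.6 days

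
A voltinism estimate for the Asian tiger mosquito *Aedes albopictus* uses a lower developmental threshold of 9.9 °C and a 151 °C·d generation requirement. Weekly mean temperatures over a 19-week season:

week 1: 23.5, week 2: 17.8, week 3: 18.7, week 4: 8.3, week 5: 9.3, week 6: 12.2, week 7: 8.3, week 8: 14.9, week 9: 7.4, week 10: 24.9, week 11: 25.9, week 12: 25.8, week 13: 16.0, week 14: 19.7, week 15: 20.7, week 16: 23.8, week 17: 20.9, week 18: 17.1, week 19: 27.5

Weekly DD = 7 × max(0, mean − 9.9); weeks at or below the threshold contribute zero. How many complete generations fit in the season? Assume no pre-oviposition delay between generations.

Weekly DD (7 × max(0, T̄ − 9.9)): 95.2, 55.3, 61.6, 0.0, 0.0, 16.1, 0.0, 35.0, 0.0, 105.0, 112.0, 111.3, 42.7, 68.6, 75.6, 97.3, 77.0, 50.4, 123.2.
Season total = 1126.3 DD.
Complete generations = ⌊1126.3 / 151⌋ = 7.

7 generations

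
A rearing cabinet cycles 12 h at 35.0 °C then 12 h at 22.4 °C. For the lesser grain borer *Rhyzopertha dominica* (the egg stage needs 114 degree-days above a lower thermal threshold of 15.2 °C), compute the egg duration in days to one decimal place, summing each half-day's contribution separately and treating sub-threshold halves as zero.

Day half: max(0, 35.0 − 15.2) × 0.5 = 19.8 × 0.5 = 9.90 DD.
Night half: max(0, 22.4 − 15.2) × 0.5 = 7.2 × 0.5 = 3.60 DD.
Per 24 h: 13.50 DD/day.
Duration = 114 / 13.50 = 8.444 ≈ 8.4 days.

8.4 days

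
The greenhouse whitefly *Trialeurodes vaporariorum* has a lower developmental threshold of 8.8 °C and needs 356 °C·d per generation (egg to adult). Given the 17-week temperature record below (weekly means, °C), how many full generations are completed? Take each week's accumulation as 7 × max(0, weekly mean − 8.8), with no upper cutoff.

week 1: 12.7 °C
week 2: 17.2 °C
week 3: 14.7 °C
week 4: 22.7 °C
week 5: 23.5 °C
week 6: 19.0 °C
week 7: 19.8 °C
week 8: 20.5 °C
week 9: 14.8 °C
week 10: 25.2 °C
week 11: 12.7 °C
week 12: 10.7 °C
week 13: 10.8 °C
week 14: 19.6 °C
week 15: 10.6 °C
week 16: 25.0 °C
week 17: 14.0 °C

2 generations

Weekly DD (7 × max(0, T̄ − 8.8)): 27.3, 58.8, 41.3, 97.3, 102.9, 71.4, 77.0, 81.9, 42.0, 114.8, 27.3, 13.3, 14.0, 75.6, 12.6, 113.4, 36.4.
Season total = 1007.3 DD.
Complete generations = ⌊1007.3 / 356⌋ = 2.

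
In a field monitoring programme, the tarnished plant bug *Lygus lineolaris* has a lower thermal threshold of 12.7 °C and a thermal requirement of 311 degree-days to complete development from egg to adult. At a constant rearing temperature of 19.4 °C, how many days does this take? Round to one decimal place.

Daily accumulation = 19.4 − 12.7 = 6.7 DD/day.
Duration = 311 / 6.7 = 46.418 ≈ 46.4 days.

46.4 days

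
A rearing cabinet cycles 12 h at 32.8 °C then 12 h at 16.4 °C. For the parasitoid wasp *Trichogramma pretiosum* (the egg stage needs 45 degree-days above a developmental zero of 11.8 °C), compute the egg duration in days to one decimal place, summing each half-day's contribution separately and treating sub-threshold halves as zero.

Day half: max(0, 32.8 − 11.8) × 0.5 = 21.0 × 0.5 = 10.50 DD.
Night half: max(0, 16.4 − 11.8) × 0.5 = 4.6 × 0.5 = 2.30 DD.
Per 24 h: 12.80 DD/day.
Duration = 45 / 12.80 = 3.516 ≈ 3.5 days.

3.5 days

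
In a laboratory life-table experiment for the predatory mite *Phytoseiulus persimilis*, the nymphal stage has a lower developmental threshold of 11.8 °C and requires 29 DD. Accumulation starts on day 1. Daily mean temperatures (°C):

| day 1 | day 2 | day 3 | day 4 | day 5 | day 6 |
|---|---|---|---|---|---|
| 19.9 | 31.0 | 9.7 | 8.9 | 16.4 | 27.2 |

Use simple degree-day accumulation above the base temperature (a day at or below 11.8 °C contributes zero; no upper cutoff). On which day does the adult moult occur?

Daily DD above 11.8 °C: 8.1, 19.2, 0.0, 0.0, 4.6, 15.4.
Cumulative: 8.1, 27.3, 27.3, 27.3, 31.9, 47.3.
The total first reaches 29 DD on day 5.

day 5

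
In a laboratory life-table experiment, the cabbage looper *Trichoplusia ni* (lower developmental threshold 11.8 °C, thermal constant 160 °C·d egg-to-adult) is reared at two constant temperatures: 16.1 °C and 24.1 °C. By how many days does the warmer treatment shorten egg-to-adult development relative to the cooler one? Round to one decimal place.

24.2 days

At 16.1 °C: 160 / (16.1 − 11.8) = 160 / 4.3 = 37.209 d.
At 24.1 °C: 160 / (24.1 − 11.8) = 160 / 12.3 = 13.008 d.
Difference = |37.209 − 13.008| = 24.201 ≈ 24.2 days.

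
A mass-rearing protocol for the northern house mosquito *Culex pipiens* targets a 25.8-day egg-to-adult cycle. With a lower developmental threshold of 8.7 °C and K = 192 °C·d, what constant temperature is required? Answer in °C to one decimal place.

Required daily accumulation = 192 / 25.8 = 7.442 DD/day.
T = T_base + 7.442 = 8.7 + 7.442 = 16.142 ≈ 16.1 °C.

16.1 °C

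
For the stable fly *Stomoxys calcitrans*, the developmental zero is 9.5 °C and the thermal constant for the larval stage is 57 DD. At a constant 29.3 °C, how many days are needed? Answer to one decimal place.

Daily accumulation = 29.3 − 9.5 = 19.8 DD/day.
Duration = 57 / 19.8 = 2.879 ≈ 2.9 days.

2.9 days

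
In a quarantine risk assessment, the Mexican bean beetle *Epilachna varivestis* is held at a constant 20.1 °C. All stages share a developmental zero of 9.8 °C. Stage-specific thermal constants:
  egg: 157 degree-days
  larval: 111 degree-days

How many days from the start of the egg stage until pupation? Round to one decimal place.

26.0 days

Daily accumulation at 20.1 °C = 20.1 − 9.8 = 10.3 DD/day.
Total K = 157 + 111 = 268 DD.
Total duration = 268 / 10.3 = 26.019 ≈ 26.0 days.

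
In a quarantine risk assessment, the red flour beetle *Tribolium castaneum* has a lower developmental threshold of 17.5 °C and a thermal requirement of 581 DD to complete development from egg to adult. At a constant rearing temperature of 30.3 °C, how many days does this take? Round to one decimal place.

45.4 days

Daily accumulation = 30.3 − 17.5 = 12.8 DD/day.
Duration = 581 / 12.8 = 45.391 ≈ 45.4 days.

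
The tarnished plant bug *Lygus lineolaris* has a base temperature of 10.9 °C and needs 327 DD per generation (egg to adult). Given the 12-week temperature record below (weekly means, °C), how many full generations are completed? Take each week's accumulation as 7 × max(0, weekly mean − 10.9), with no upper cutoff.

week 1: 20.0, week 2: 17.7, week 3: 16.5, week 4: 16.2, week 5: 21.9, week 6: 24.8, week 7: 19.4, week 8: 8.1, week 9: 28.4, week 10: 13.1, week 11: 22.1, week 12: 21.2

Weekly DD (7 × max(0, T̄ − 10.9)): 63.7, 47.6, 39.2, 37.1, 77.0, 97.3, 59.5, 0.0, 122.5, 15.4, 78.4, 72.1.
Season total = 709.8 DD.
Complete generations = ⌊709.8 / 327⌋ = 2.

2 generations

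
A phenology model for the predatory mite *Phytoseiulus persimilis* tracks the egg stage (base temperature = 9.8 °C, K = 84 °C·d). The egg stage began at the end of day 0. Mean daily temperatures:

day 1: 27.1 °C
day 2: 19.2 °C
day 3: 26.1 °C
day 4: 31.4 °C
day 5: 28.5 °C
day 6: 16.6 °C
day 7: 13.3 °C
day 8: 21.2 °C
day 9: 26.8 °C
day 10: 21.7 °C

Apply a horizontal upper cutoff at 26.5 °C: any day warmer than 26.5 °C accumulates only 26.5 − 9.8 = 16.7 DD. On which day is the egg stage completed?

Daily DD above 9.8 °C (capped at 16.7): 16.7, 9.4, 16.3, 16.7, 16.7, 6.8, 3.5, 11.4, 16.7, 11.9.
Cumulative: 16.7, 26.1, 42.4, 59.1, 75.8, 82.6, 86.1, 97.5, 114.2, 126.1.
The total first reaches 84 DD on day 7.

day 7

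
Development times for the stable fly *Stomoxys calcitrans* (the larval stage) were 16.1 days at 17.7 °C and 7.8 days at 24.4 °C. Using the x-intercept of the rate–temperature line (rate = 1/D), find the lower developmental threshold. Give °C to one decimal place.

11.4 °C

Under the model K = D·(T − T_b), so D₁·(T₁ − T_b) = D₂·(T₂ − T_b).
16.1·(17.7 − T_b) = 7.8·(24.4 − T_b)
T_b = (16.1·17.7 − 7.8·24.4) / (16.1 − 7.8) = 94.65 / 8.3 = 11.404 °C ≈ 11.4 °C.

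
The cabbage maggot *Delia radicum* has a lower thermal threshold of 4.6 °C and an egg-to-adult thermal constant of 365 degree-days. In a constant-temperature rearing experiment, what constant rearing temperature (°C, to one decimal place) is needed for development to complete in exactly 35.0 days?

15.0 °C

Required daily accumulation = 365 / 35.0 = 10.429 DD/day.
T = T_base + 10.429 = 4.6 + 10.429 = 15.029 ≈ 15.0 °C.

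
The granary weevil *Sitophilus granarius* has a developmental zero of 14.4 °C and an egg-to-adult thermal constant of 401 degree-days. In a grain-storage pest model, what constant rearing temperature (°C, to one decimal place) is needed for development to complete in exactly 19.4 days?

35.1 °C

Required daily accumulation = 401 / 19.4 = 20.670 DD/day.
T = T_base + 20.670 = 14.4 + 20.670 = 35.070 ≈ 35.1 °C.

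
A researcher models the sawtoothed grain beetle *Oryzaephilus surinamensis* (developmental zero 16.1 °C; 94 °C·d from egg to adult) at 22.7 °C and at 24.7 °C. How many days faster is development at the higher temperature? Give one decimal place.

3.3 days

At 22.7 °C: 94 / (22.7 − 16.1) = 94 / 6.6 = 14.242 d.
At 24.7 °C: 94 / (24.7 − 16.1) = 94 / 8.6 = 10.930 d.
Difference = |14.242 − 10.930| = 3.312 ≈ 3.3 days.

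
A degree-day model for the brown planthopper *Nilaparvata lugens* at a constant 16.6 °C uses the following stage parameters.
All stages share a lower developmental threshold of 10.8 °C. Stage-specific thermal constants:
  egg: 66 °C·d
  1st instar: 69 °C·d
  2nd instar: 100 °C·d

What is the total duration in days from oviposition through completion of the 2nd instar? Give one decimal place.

40.5 days

Daily accumulation at 16.6 °C = 16.6 − 10.8 = 5.8 DD/day.
Total K = 66 + 69 + 100 = 235 DD.
Total duration = 235 / 5.8 = 40.517 ≈ 40.5 days.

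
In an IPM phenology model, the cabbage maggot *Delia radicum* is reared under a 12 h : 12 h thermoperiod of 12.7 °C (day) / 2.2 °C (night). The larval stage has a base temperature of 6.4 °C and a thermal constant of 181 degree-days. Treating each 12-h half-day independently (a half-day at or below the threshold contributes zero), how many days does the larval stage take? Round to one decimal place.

Day half: max(0, 12.7 − 6.4) × 0.5 = 6.3 × 0.5 = 3.15 DD.
Night half: max(0, 2.2 − 6.4) × 0.5 = 0.0 × 0.5 = 0.00 DD.
Per 24 h: 3.15 DD/day.
Duration = 181 / 3.15 = 57.460 ≈ 57.5 days.

57.5 days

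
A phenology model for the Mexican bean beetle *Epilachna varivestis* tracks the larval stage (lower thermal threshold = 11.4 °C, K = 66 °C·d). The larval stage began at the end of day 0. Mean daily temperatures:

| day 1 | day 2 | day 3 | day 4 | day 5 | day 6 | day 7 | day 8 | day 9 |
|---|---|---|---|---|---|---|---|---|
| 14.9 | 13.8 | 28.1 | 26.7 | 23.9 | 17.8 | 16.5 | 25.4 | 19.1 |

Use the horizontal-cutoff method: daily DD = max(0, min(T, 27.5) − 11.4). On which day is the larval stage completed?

Daily DD above 11.4 °C (capped at 16.1): 3.5, 2.4, 16.1, 15.3, 12.5, 6.4, 5.1, 14.0, 7.7.
Cumulative: 3.5, 5.9, 22.0, 37.3, 49.8, 56.2, 61.3, 75.3, 83.0.
The total first reaches 66 DD on day 8.

day 8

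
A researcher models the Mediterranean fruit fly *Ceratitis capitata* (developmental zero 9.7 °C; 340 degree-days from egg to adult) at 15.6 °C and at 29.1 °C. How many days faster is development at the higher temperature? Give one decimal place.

40.1 days

At 15.6 °C: 340 / (15.6 − 9.7) = 340 / 5.9 = 57.627 d.
At 29.1 °C: 340 / (29.1 − 9.7) = 340 / 19.4 = 17.526 d.
Difference = |57.627 − 17.526| = 40.101 ≈ 40.1 days.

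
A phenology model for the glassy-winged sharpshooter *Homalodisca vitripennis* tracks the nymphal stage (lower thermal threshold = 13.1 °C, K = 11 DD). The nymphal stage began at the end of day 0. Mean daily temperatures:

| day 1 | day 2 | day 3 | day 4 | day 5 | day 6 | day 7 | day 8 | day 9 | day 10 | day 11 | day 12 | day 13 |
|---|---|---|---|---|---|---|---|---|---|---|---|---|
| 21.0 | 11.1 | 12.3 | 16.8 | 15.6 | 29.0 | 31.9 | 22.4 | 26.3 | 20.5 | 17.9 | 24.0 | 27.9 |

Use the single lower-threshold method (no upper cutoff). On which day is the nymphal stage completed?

day 4

Daily DD above 13.1 °C: 7.9, 0.0, 0.0, 3.7, 2.5, 15.9, 18.8, 9.3, 13.2, 7.4, 4.8, 10.9, 14.8.
Cumulative: 7.9, 7.9, 7.9, 11.6, 14.1, 30.0, 48.8, 58.1, 71.3, 78.7, 83.5, 94.4, 109.2.
The total first reaches 11 DD on day 4.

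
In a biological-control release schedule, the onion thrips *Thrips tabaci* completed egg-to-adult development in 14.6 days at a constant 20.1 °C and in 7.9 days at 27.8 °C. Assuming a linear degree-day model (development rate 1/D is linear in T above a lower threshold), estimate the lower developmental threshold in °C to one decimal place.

11.0 °C

Linear rate model ⇒ the product D·(T − T_b) is constant across temperatures.
14.6·(20.1 − T_b) = 7.9·(27.8 − T_b)
T_b = (14.6·20.1 − 7.9·27.8) / (14.6 − 7.9) = 73.84 / 6.7 = 11.021 °C ≈ 11.0 °C.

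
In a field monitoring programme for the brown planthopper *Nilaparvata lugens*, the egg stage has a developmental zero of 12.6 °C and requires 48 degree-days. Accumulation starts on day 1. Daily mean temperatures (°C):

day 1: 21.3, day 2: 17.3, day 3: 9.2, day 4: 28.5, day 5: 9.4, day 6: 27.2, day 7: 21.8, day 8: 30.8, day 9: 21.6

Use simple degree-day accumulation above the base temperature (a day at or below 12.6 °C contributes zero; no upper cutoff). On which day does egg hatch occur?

day 7

Daily DD above 12.6 °C: 8.7, 4.7, 0.0, 15.9, 0.0, 14.6, 9.2, 18.2, 9.0.
Cumulative: 8.7, 13.4, 13.4, 29.3, 29.3, 43.9, 53.1, 71.3, 80.3.
The total first reaches 48 DD on day 7.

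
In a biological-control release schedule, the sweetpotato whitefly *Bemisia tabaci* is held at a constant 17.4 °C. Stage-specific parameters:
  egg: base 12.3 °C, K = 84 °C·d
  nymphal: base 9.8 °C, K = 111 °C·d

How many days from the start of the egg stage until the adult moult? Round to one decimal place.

31.1 days

egg: 84 / (17.4 − 12.3) = 84 / 5.1 = 16.471 d.
nymphal: 111 / (17.4 − 9.8) = 111 / 7.6 = 14.605 d.
Sum = 31.076 ≈ 31.1 days.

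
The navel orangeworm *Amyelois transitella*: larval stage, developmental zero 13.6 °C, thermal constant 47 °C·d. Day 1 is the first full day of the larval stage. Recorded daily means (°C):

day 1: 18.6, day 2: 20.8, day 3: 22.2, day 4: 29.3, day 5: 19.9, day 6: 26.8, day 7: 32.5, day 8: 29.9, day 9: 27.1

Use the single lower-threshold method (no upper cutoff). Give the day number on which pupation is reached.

day 6

Daily DD above 13.6 °C: 5.0, 7.2, 8.6, 15.7, 6.3, 13.2, 18.9, 16.3, 13.5.
Cumulative: 5.0, 12.2, 20.8, 36.5, 42.8, 56.0, 74.9, 91.2, 104.7.
The total first reaches 47 DD on day 6.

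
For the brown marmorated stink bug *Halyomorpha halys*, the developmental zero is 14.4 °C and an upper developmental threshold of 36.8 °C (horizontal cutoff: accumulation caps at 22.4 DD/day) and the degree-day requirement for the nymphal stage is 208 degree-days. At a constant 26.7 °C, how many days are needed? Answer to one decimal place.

Daily accumulation = 26.7 − 14.4 = 12.3 DD/day.
Duration = 208 / 12.3 = 16.911 ≈ 16.9 days.

16.9 days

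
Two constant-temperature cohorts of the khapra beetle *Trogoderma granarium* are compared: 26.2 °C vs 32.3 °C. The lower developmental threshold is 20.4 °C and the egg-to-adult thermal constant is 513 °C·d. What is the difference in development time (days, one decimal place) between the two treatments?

At 26.2 °C: 513 / (26.2 − 20.4) = 513 / 5.8 = 88.448 d.
At 32.3 °C: 513 / (32.3 − 20.4) = 513 / 11.9 = 43.109 d.
Difference = |88.448 − 43.109| = 45.339 ≈ 45.3 days.

45.3 days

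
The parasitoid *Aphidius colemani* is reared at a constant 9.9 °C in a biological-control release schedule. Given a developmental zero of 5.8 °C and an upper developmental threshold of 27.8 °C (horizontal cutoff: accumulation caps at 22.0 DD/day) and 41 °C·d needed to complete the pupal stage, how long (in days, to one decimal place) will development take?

10.0 days

Daily accumulation = 9.9 − 5.8 = 4.1 DD/day.
Duration = 41 / 4.1 = 10.000 ≈ 10.0 days.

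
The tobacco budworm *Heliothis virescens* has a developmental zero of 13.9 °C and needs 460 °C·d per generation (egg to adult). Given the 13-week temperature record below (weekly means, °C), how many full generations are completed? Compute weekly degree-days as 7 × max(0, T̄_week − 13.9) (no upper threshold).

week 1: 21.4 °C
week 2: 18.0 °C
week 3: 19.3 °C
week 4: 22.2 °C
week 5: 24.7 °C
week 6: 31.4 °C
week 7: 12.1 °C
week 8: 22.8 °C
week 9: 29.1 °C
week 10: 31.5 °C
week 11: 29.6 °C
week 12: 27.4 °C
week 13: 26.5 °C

2 generations

Weekly DD (7 × max(0, T̄ − 13.9)): 52.5, 28.7, 37.8, 58.1, 75.6, 122.5, 0.0, 62.3, 106.4, 123.2, 109.9, 94.5, 88.2.
Season total = 959.7 DD.
Complete generations = ⌊959.7 / 460⌋ = 2.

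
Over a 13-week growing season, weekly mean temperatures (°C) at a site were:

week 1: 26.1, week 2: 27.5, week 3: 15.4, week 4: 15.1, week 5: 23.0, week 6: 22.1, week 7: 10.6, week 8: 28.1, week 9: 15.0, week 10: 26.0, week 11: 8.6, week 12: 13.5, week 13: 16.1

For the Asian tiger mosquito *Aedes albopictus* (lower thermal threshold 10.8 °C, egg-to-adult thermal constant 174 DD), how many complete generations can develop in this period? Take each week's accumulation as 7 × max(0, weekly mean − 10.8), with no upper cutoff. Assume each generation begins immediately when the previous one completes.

Weekly DD (7 × max(0, T̄ − 10.8)): 107.1, 116.9, 32.2, 30.1, 85.4, 79.1, 0.0, 121.1, 29.4, 106.4, 0.0, 18.9, 37.1.
Season total = 763.7 DD.
Complete generations = ⌊763.7 / 174⌋ = 4.

4 generations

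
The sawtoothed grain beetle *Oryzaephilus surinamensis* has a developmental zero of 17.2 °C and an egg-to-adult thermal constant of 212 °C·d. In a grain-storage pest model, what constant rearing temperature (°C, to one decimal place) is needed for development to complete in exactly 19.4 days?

Required daily accumulation = 212 / 19.4 = 10.928 DD/day.
T = T_base + 10.928 = 17.2 + 10.928 = 28.128 ≈ 28.1 °C.

28.1 °C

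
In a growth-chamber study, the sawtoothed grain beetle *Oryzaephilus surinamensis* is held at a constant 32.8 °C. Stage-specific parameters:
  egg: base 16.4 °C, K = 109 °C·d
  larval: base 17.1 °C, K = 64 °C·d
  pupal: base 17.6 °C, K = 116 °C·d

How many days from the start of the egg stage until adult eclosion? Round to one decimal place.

18.4 days

egg: 109 / (32.8 − 16.4) = 109 / 16.4 = 6.646 d.
larval: 64 / (32.8 − 17.1) = 64 / 15.7 = 4.076 d.
pupal: 116 / (32.8 − 17.6) = 116 / 15.2 = 7.632 d.
Sum = 18.354 ≈ 18.4 days.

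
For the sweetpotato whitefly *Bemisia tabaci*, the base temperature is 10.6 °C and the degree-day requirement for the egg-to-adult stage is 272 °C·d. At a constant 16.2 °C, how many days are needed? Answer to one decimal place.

48.6 days

Daily accumulation = 16.2 − 10.6 = 5.6 DD/day.
Duration = 272 / 5.6 = 48.571 ≈ 48.6 days.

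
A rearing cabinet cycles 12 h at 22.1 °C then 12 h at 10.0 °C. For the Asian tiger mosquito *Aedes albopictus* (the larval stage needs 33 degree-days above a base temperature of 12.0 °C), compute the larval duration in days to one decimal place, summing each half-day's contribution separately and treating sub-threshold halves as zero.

Day half: max(0, 22.1 − 12.0) × 0.5 = 10.1 × 0.5 = 5.05 DD.
Night half: max(0, 10.0 − 12.0) × 0.5 = 0.0 × 0.5 = 0.00 DD.
Per 24 h: 5.05 DD/day.
Duration = 33 / 5.05 = 6.535 ≈ 6.5 days.

6.5 days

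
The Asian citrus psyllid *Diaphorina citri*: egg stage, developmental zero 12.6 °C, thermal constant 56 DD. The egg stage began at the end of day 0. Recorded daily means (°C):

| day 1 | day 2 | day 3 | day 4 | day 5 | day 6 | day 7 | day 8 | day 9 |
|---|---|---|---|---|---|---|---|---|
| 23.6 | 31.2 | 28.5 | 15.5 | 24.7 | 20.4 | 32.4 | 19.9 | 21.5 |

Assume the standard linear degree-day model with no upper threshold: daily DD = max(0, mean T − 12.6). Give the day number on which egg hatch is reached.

Daily DD above 12.6 °C: 11.0, 18.6, 15.9, 2.9, 12.1, 7.8, 19.8, 7.3, 8.9.
Cumulative: 11.0, 29.6, 45.5, 48.4, 60.5, 68.3, 88.1, 95.4, 104.3.
The total first reaches 56 DD on day 5.

day 5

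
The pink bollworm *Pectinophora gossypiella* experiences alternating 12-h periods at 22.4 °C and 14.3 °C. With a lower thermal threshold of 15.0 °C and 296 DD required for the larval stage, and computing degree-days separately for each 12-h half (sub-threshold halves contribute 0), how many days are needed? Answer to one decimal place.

80.0 days

Day half: max(0, 22.4 − 15.0) × 0.5 = 7.4 × 0.5 = 3.70 DD.
Night half: max(0, 14.3 − 15.0) × 0.5 = 0.0 × 0.5 = 0.00 DD.
Per 24 h: 3.70 DD/day.
Duration = 296 / 3.70 = 80.000 ≈ 80.0 days.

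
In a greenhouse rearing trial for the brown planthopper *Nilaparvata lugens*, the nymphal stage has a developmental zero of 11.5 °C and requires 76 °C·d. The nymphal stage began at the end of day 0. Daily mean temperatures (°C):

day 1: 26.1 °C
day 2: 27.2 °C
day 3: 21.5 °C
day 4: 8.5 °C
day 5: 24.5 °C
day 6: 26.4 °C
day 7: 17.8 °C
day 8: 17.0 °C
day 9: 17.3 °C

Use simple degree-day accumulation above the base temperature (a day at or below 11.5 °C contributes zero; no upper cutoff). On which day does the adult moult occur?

day 8

Daily DD above 11.5 °C: 14.6, 15.7, 10.0, 0.0, 13.0, 14.9, 6.3, 5.5, 5.8.
Cumulative: 14.6, 30.3, 40.3, 40.3, 53.3, 68.2, 74.5, 80.0, 85.8.
The total first reaches 76 DD on day 8.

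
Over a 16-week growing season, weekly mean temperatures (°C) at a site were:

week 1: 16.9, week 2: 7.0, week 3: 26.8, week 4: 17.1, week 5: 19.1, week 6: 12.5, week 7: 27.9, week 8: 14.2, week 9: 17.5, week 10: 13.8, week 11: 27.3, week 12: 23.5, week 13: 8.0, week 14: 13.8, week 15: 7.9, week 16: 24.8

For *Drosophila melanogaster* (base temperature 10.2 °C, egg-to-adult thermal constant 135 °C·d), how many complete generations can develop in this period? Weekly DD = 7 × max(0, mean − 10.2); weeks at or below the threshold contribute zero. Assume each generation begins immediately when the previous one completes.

6 generations

Weekly DD (7 × max(0, T̄ − 10.2)): 46.9, 0.0, 116.2, 48.3, 62.3, 16.1, 123.9, 28.0, 51.1, 25.2, 119.7, 93.1, 0.0, 25.2, 0.0, 102.2.
Season total = 858.2 DD.
Complete generations = ⌊858.2 / 135⌋ = 6.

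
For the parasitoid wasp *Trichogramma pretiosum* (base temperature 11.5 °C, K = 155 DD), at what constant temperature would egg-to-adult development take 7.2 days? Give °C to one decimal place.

33.0 °C

Required daily accumulation = 155 / 7.2 = 21.528 DD/day.
T = T_base + 21.528 = 11.5 + 21.528 = 33.028 ≈ 33.0 °C.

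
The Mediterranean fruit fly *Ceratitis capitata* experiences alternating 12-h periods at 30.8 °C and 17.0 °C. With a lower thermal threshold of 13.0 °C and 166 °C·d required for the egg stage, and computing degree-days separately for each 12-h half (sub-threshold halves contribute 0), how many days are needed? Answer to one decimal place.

Day half: max(0, 30.8 − 13.0) × 0.5 = 17.8 × 0.5 = 8.90 DD.
Night half: max(0, 17.0 − 13.0) × 0.5 = 4.0 × 0.5 = 2.00 DD.
Per 24 h: 10.90 DD/day.
Duration = 166 / 10.90 = 15.229 ≈ 15.2 days.

15.2 days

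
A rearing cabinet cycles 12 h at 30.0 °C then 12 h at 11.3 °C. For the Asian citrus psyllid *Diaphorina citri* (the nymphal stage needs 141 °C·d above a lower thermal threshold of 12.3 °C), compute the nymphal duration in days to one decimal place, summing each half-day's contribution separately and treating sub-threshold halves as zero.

Day half: max(0, 30.0 − 12.3) × 0.5 = 17.7 × 0.5 = 8.85 DD.
Night half: max(0, 11.3 − 12.3) × 0.5 = 0.0 × 0.5 = 0.00 DD.
Per 24 h: 8.85 DD/day.
Duration = 141 / 8.85 = 15.932 ≈ 15.9 days.

15.9 days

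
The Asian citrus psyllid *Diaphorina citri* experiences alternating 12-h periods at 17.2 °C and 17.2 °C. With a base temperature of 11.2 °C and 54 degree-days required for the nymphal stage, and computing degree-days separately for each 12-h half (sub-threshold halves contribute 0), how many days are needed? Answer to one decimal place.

Day half: max(0, 17.2 − 11.2) × 0.5 = 6.0 × 0.5 = 3.00 DD.
Night half: max(0, 17.2 − 11.2) × 0.5 = 6.0 × 0.5 = 3.00 DD.
Per 24 h: 6.00 DD/day.
Duration = 54 / 6.00 = 9.000 ≈ 9.0 days.

9.0 days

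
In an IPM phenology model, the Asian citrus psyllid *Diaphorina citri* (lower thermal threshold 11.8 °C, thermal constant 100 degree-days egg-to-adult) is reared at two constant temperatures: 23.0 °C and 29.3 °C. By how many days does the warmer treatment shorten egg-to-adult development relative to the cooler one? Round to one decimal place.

At 23.0 °C: 100 / (23.0 − 11.8) = 100 / 11.2 = 8.929 d.
At 29.3 °C: 100 / (29.3 − 11.8) = 100 / 17.5 = 5.714 d.
Difference = |8.929 − 5.714| = 3.214 ≈ 3.2 days.

3.2 days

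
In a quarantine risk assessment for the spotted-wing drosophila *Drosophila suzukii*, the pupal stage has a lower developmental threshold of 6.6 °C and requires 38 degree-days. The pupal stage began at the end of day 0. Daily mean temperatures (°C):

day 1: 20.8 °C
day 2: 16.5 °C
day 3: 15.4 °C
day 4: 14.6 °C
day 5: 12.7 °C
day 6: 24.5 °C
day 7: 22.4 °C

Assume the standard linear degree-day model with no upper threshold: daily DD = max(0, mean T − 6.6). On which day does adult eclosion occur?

day 4

Daily DD above 6.6 °C: 14.2, 9.9, 8.8, 8.0, 6.1, 17.9, 15.8.
Cumulative: 14.2, 24.1, 32.9, 40.9, 47.0, 64.9, 80.7.
The total first reaches 38 DD on day 4.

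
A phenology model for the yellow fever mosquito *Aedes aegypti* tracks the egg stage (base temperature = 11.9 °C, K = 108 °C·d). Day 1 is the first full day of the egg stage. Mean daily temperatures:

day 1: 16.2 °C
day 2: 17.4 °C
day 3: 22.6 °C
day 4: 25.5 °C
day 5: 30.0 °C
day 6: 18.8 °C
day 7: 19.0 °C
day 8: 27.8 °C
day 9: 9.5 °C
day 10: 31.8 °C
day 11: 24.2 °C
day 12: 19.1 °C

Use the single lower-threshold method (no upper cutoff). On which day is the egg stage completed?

Daily DD above 11.9 °C: 4.3, 5.5, 10.7, 13.6, 18.1, 6.9, 7.1, 15.9, 0.0, 19.9, 12.3, 7.2.
Cumulative: 4.3, 9.8, 20.5, 34.1, 52.2, 59.1, 66.2, 82.1, 82.1, 102.0, 114.3, 121.5.
The total first reaches 108 DD on day 11.

day 11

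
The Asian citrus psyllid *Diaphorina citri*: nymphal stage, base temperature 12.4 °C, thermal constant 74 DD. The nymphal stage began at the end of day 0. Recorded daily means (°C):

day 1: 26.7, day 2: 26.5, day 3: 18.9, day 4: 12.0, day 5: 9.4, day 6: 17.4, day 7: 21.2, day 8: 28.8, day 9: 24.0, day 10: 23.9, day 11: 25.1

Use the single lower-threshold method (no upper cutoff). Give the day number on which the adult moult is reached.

day 9

Daily DD above 12.4 °C: 14.3, 14.1, 6.5, 0.0, 0.0, 5.0, 8.8, 16.4, 11.6, 11.5, 12.7.
Cumulative: 14.3, 28.4, 34.9, 34.9, 34.9, 39.9, 48.7, 65.1, 76.7, 88.2, 100.9.
The total first reaches 74 DD on day 9.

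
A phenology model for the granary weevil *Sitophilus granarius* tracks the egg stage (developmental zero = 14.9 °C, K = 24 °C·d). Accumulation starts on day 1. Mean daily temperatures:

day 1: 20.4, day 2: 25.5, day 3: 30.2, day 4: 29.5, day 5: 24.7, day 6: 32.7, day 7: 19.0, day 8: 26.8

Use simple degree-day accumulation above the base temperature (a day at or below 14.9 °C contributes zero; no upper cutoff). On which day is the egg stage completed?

day 3

Daily DD above 14.9 °C: 5.5, 10.6, 15.3, 14.6, 9.8, 17.8, 4.1, 11.9.
Cumulative: 5.5, 16.1, 31.4, 46.0, 55.8, 73.6, 77.7, 89.6.
The total first reaches 24 DD on day 3.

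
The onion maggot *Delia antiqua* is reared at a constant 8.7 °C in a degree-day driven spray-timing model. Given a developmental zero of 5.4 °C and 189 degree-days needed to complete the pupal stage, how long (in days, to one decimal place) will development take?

57.3 days

Daily accumulation = 8.7 − 5.4 = 3.3 DD/day.
Duration = 189 / 3.3 = 57.273 ≈ 57.3 days.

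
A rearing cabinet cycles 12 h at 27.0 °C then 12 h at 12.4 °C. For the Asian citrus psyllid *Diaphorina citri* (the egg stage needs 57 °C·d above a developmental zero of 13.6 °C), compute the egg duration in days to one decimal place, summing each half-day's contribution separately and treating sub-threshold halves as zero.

8.5 days

Day half: max(0, 27.0 − 13.6) × 0.5 = 13.4 × 0.5 = 6.70 DD.
Night half: max(0, 12.4 − 13.6) × 0.5 = 0.0 × 0.5 = 0.00 DD.
Per 24 h: 6.70 DD/day.
Duration = 57 / 6.70 = 8.507 ≈ 8.5 days.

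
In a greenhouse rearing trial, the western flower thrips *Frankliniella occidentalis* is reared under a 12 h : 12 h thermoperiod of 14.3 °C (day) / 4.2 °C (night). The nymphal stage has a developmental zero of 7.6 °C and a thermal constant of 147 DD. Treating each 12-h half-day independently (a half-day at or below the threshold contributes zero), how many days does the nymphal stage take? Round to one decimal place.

43.9 days

Day half: max(0, 14.3 − 7.6) × 0.5 = 6.7 × 0.5 = 3.35 DD.
Night half: max(0, 4.2 − 7.6) × 0.5 = 0.0 × 0.5 = 0.00 DD.
Per 24 h: 3.35 DD/day.
Duration = 147 / 3.35 = 43.881 ≈ 43.9 days.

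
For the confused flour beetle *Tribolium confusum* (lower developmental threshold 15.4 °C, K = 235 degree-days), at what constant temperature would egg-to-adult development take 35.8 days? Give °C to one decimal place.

Required daily accumulation = 235 / 35.8 = 6.564 DD/day.
T = T_base + 6.564 = 15.4 + 6.564 = 21.964 ≈ 22.0 °C.

22.0 °C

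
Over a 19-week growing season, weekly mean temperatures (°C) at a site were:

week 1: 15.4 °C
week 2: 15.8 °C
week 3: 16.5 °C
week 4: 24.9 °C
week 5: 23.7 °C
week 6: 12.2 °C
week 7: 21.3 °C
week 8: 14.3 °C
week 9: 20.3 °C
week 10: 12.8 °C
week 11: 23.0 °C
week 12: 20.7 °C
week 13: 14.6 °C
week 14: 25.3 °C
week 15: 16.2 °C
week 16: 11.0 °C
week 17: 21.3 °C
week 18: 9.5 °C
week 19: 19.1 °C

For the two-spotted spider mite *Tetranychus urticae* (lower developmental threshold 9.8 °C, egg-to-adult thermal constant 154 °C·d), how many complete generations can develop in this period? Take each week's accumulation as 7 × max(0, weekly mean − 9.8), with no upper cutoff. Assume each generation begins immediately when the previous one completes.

Weekly DD (7 × max(0, T̄ − 9.8)): 39.2, 42.0, 46.9, 105.7, 97.3, 16.8, 80.5, 31.5, 73.5, 21.0, 92.4, 76.3, 33.6, 108.5, 44.8, 8.4, 80.5, 0.0, 65.1.
Season total = 1064.0 DD.
Complete generations = ⌊1064.0 / 154⌋ = 6.

6 generations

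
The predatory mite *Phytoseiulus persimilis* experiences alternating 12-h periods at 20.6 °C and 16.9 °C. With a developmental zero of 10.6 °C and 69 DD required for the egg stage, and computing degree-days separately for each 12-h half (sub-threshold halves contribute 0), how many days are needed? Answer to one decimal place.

Day half: max(0, 20.6 − 10.6) × 0.5 = 10.0 × 0.5 = 5.00 DD.
Night half: max(0, 16.9 − 10.6) × 0.5 = 6.3 × 0.5 = 3.15 DD.
Per 24 h: 8.15 DD/day.
Duration = 69 / 8.15 = 8.466 ≈ 8.5 days.

8.5 days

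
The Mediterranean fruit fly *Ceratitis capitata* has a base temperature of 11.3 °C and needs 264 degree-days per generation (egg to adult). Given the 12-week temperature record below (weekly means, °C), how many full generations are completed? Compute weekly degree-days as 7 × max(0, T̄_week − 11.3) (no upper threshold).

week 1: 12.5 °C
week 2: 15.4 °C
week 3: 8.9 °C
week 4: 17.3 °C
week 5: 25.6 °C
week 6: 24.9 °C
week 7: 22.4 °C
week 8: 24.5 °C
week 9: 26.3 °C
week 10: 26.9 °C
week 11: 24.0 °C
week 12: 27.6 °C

Weekly DD (7 × max(0, T̄ − 11.3)): 8.4, 28.7, 0.0, 42.0, 100.1, 95.2, 77.7, 92.4, 105.0, 109.2, 88.9, 114.1.
Season total = 861.7 DD.
Complete generations = ⌊861.7 / 264⌋ = 3.

3 generations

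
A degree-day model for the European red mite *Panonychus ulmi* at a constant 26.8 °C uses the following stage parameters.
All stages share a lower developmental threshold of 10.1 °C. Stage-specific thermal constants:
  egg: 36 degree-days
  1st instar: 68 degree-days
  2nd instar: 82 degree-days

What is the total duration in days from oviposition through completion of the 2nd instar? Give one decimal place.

11.1 days

Daily accumulation at 26.8 °C = 26.8 − 10.1 = 16.7 DD/day.
Total K = 36 + 68 + 82 = 186 DD.
Total duration = 186 / 16.7 = 11.138 ≈ 11.1 days.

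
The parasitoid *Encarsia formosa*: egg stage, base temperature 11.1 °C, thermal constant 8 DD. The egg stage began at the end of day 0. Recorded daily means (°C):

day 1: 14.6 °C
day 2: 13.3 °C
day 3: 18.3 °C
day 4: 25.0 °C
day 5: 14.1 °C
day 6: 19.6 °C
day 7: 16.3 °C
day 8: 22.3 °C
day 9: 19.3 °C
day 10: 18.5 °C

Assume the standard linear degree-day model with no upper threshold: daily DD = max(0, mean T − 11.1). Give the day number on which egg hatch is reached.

Daily DD above 11.1 °C: 3.5, 2.2, 7.2, 13.9, 3.0, 8.5, 5.2, 11.2, 8.2, 7.4.
Cumulative: 3.5, 5.7, 12.9, 26.8, 29.8, 38.3, 43.5, 54.7, 62.9, 70.3.
The total first reaches 8 DD on day 3.

day 3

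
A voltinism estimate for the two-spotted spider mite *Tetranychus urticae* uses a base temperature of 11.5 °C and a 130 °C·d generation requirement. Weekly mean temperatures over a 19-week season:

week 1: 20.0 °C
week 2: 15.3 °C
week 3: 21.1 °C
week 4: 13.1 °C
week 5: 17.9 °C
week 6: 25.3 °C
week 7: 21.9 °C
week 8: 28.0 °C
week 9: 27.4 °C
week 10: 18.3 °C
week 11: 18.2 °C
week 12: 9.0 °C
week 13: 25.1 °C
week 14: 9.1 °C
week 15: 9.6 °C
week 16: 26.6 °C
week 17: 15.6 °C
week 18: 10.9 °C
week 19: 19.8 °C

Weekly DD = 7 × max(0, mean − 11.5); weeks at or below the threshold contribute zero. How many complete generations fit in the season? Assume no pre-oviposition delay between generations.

7 generations

Weekly DD (7 × max(0, T̄ − 11.5)): 59.5, 26.6, 67.2, 11.2, 44.8, 96.6, 72.8, 115.5, 111.3, 47.6, 46.9, 0.0, 95.2, 0.0, 0.0, 105.7, 28.7, 0.0, 58.1.
Season total = 987.7 DD.
Complete generations = ⌊987.7 / 130⌋ = 7.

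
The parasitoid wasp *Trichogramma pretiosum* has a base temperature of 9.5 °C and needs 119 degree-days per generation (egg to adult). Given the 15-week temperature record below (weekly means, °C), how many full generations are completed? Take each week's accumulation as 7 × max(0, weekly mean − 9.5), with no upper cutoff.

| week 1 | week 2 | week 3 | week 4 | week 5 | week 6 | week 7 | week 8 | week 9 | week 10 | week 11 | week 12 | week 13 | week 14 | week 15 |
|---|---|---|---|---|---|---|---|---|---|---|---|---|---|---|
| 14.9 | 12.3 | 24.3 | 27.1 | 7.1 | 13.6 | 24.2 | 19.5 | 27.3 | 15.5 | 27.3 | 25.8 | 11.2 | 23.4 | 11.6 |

8 generations

Weekly DD (7 × max(0, T̄ − 9.5)): 37.8, 19.6, 103.6, 123.2, 0.0, 28.7, 102.9, 70.0, 124.6, 42.0, 124.6, 114.1, 11.9, 97.3, 14.7.
Season total = 1015.0 DD.
Complete generations = ⌊1015.0 / 119⌋ = 8.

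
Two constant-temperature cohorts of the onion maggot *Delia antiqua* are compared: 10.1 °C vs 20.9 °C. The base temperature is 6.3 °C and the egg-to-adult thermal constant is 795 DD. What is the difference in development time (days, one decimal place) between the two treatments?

154.8 days

At 10.1 °C: 795 / (10.1 − 6.3) = 795 / 3.8 = 209.211 d.
At 20.9 °C: 795 / (20.9 − 6.3) = 795 / 14.6 = 54.452 d.
Difference = |209.211 − 54.452| = 154.758 ≈ 154.8 days.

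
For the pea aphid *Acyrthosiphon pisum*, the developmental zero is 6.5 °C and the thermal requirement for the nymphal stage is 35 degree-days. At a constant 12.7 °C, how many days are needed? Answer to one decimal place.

5.6 days

Daily accumulation = 12.7 − 6.5 = 6.2 DD/day.
Duration = 35 / 6.2 = 5.645 ≈ 5.6 days.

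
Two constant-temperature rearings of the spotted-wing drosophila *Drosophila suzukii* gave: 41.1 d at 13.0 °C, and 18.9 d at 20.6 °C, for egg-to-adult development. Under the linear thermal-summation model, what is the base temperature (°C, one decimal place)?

6.5 °C

Equal thermal constants: D₁(T₁ − T_b) = D₂(T₂ − T_b).
41.1·(13.0 − T_b) = 18.9·(20.6 − T_b)
T_b = (41.1·13.0 − 18.9·20.6) / (41.1 − 18.9) = 144.96 / 22.2 = 6.530 °C ≈ 6.5 °C.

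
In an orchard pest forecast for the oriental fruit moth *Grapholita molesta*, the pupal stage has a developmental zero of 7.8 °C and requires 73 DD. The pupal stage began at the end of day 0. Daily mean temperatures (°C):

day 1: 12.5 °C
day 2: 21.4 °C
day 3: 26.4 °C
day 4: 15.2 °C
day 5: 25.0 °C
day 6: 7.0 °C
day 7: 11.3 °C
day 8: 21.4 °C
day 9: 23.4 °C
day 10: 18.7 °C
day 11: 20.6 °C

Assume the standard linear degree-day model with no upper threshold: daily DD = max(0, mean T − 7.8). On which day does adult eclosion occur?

day 8

Daily DD above 7.8 °C: 4.7, 13.6, 18.6, 7.4, 17.2, 0.0, 3.5, 13.6, 15.6, 10.9, 12.8.
Cumulative: 4.7, 18.3, 36.9, 44.3, 61.5, 61.5, 65.0, 78.6, 94.2, 105.1, 117.9.
The total first reaches 73 DD on day 8.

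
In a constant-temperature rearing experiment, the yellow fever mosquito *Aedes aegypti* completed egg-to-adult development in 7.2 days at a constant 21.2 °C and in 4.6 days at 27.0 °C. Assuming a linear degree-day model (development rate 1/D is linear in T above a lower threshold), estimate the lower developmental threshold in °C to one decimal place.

Linear rate model ⇒ the product D·(T − T_b) is constant across temperatures.
7.2·(21.2 − T_b) = 4.6·(27.0 − T_b)
T_b = (7.2·21.2 − 4.6·27.0) / (7.2 − 4.6) = 28.44 / 2.6 = 10.938 °C ≈ 10.9 °C.

10.9 °C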